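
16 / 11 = 1.45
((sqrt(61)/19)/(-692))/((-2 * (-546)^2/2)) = sqrt(61)/3919629168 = 0.00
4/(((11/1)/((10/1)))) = 40/11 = 3.64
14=14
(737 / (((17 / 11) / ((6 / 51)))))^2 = 3147.64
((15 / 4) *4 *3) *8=360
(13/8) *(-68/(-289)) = 13/34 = 0.38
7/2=3.50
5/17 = 0.29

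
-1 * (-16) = 16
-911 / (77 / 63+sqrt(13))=90189 / 932 - 73791 * sqrt(13) / 932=-188.70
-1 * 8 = -8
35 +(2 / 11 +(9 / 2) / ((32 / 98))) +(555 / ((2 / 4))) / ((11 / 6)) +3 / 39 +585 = 5671927 / 4576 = 1239.49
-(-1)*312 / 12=26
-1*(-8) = 8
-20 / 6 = -10 / 3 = -3.33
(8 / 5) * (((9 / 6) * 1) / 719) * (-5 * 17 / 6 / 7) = -0.01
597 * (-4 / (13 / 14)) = -33432 / 13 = -2571.69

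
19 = 19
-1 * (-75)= 75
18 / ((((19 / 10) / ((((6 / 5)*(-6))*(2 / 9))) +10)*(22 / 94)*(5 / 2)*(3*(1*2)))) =32 / 55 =0.58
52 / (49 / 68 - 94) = -3536 / 6343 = -0.56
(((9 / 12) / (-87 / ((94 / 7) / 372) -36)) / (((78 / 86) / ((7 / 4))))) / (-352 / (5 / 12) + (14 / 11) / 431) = 335354635 / 478878239616192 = 0.00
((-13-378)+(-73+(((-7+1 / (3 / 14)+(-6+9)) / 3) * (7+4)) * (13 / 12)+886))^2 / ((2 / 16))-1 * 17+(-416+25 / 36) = 4205385485 / 2916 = 1442176.09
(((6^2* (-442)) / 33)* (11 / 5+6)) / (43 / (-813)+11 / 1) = -44199558 / 122375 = -361.18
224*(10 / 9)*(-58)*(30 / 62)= -649600 / 93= -6984.95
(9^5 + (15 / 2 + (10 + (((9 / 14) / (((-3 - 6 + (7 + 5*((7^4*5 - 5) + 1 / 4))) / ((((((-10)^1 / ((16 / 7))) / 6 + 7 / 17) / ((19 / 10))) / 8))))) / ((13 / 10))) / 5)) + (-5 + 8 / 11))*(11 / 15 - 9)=-108246687450470027 / 221704428660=-488247.75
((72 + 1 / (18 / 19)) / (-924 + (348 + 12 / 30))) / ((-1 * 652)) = 6575 / 33776208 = 0.00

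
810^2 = 656100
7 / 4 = 1.75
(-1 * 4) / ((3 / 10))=-40 / 3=-13.33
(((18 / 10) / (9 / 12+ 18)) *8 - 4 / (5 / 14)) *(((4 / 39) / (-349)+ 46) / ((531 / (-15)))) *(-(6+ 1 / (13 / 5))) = -67764271664 / 782972775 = -86.55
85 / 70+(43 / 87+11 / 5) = 23803 / 6090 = 3.91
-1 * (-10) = 10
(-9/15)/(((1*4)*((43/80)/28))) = -336/43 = -7.81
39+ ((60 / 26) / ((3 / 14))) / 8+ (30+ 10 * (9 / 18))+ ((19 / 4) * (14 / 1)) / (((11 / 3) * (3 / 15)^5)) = 8115462 / 143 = 56751.48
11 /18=0.61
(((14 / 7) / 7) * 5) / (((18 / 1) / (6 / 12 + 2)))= 25 / 126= 0.20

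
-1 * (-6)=6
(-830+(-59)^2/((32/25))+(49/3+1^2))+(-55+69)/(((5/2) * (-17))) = 15557327/8160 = 1906.54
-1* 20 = -20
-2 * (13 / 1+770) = -1566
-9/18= -1/2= -0.50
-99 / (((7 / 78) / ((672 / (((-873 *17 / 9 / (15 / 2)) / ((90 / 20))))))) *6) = 4169880 / 1649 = 2528.73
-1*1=-1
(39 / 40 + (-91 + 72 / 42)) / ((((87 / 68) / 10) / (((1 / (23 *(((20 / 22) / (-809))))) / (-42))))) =-3740774741 / 5882940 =-635.87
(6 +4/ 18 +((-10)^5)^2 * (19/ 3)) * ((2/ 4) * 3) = 95000000009.33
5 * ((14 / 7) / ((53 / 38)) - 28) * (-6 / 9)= 14080 / 159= 88.55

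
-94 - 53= -147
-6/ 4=-3/ 2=-1.50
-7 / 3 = -2.33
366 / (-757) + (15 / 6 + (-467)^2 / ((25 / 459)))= 151555792739 / 37850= 4004116.06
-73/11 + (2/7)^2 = -3533/539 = -6.55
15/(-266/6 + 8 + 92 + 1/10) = 450/1673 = 0.27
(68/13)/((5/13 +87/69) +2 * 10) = 391/1618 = 0.24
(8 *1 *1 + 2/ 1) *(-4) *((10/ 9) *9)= -400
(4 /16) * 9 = 9 /4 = 2.25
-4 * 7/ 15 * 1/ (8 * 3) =-7/ 90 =-0.08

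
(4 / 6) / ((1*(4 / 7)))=7 / 6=1.17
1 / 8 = 0.12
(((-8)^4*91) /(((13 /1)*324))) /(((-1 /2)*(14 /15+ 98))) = -2560 /1431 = -1.79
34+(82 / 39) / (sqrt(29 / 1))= 82* sqrt(29) / 1131+34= 34.39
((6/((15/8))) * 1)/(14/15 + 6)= 6/13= 0.46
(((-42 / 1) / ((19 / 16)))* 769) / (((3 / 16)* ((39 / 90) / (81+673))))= -4795607040 / 19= -252400370.53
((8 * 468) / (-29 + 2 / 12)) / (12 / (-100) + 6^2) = -14400 / 3979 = -3.62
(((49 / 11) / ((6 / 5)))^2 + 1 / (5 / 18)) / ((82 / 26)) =4920929 / 892980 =5.51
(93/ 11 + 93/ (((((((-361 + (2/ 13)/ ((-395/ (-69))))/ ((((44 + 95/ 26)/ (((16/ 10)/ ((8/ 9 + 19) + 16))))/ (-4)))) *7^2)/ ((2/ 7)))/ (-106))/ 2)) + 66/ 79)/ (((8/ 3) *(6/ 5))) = -239358824106365/ 10102785773696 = -23.69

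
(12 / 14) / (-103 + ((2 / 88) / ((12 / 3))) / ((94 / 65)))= -0.01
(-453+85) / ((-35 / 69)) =25392 / 35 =725.49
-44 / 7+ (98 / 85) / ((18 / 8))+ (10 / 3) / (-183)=-1891826 / 326655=-5.79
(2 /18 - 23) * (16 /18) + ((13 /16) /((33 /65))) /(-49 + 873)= -238976737 /11746944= -20.34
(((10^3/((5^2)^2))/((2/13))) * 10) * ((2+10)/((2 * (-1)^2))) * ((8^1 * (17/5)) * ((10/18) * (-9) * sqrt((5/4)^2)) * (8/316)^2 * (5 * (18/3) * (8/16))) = -1019.84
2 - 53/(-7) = 67/7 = 9.57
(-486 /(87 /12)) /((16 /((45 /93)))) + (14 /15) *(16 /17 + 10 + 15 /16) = 5538261 /611320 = 9.06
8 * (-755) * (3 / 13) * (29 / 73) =-525480 / 949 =-553.72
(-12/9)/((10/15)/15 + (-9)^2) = -60/3647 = -0.02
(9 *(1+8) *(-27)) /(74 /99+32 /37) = -8010981 /5906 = -1356.41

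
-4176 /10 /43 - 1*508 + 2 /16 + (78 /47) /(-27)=-376620047 /727560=-517.65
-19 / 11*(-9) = 171 / 11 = 15.55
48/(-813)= -16/271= -0.06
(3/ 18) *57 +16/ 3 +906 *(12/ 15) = 22189/ 30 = 739.63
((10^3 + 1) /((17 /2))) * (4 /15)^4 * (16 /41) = 8200192 /35285625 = 0.23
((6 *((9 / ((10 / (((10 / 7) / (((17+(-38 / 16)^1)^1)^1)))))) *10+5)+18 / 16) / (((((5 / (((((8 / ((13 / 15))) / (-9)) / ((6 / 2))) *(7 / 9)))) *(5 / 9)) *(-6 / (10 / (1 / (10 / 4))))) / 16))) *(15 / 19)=183.39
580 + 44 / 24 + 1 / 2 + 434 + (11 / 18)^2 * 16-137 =71710 / 81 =885.31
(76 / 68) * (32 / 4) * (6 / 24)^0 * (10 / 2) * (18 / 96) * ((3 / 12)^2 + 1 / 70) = 2451 / 3808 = 0.64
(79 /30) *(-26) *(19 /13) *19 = -28519 /15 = -1901.27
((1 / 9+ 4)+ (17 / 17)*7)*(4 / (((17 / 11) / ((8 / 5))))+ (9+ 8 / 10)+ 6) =11300 / 51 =221.57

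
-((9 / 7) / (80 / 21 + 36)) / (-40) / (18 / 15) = 9 / 13376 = 0.00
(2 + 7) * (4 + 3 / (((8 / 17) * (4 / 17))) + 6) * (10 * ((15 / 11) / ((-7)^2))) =801225 / 8624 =92.91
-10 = -10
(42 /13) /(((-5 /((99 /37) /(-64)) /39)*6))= 2079 /11840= 0.18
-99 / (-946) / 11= 9 / 946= 0.01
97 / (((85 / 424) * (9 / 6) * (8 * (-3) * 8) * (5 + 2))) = -5141 / 21420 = -0.24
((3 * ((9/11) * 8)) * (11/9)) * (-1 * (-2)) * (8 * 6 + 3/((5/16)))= 13824/5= 2764.80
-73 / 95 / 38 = -73 / 3610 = -0.02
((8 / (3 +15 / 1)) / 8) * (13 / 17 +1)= 5 / 51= 0.10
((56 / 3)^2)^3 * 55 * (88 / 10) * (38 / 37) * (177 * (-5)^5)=-104582532359782400000 / 8991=-11631913286595751.31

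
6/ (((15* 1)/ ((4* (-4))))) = -32/ 5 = -6.40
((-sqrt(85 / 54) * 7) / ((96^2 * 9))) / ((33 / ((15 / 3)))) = -35 * sqrt(510) / 49268736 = -0.00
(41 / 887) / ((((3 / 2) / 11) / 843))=253462 / 887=285.75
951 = 951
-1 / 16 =-0.06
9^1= 9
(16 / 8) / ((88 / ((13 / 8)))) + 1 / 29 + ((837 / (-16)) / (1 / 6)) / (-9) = 356733 / 10208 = 34.95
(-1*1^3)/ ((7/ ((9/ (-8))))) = 9/ 56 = 0.16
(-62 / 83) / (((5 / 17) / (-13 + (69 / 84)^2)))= 5092401 / 162680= 31.30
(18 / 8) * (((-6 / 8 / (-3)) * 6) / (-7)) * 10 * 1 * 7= -135 / 4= -33.75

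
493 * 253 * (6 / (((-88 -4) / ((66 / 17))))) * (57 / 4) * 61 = -109807137 / 4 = -27451784.25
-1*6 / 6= -1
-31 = -31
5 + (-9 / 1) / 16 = 71 / 16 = 4.44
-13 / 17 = -0.76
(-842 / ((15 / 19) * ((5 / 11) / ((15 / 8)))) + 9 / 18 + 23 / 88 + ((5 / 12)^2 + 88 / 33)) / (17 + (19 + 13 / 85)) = -591857023 / 4867632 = -121.59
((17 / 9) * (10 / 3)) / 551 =170 / 14877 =0.01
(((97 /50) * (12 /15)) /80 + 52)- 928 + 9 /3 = -4364903 /5000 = -872.98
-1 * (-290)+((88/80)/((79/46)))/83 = 9507903/32785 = 290.01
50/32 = 25/16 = 1.56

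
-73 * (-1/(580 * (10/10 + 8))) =73/5220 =0.01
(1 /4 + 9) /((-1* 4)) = -37 /16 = -2.31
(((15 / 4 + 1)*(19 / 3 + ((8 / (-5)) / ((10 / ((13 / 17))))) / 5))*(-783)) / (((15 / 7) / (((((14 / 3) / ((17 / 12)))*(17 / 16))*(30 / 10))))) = -9772855029 / 85000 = -114974.77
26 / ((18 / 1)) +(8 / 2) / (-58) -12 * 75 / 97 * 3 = -669877 / 25317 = -26.46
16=16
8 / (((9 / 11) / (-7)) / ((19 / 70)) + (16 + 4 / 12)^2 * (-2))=-0.01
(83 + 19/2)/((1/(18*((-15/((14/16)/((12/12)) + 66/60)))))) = -999000/79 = -12645.57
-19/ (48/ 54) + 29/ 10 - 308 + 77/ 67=-871873/ 2680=-325.33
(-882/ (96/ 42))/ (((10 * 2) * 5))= -3.86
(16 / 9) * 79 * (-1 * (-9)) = 1264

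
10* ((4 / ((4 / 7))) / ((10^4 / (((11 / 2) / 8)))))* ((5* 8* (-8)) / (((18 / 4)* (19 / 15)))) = -77 / 285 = -0.27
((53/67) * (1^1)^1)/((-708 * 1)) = -53/47436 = -0.00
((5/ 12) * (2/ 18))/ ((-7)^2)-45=-238135/ 5292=-45.00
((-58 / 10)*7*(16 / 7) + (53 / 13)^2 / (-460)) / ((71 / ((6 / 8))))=-21651243 / 22078160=-0.98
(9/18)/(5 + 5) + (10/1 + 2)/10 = 5/4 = 1.25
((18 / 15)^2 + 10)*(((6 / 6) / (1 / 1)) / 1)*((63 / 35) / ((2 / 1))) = 1287 / 125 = 10.30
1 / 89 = 0.01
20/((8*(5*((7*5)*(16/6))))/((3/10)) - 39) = 180/111649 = 0.00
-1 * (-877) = 877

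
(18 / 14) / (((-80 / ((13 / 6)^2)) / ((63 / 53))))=-1521 / 16960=-0.09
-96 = -96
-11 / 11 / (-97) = 1 / 97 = 0.01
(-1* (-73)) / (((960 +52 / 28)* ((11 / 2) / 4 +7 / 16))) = 8176 / 195257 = 0.04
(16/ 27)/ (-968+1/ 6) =-0.00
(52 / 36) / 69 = 13 / 621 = 0.02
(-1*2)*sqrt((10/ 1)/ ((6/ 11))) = -2*sqrt(165)/ 3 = -8.56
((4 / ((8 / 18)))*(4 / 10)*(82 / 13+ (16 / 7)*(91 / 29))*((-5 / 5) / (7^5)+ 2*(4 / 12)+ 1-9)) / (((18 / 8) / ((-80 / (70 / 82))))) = 469597306112 / 31681195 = 14822.59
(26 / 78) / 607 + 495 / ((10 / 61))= 10997021 / 3642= 3019.50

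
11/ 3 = 3.67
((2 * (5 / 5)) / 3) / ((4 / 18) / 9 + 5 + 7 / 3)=27 / 298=0.09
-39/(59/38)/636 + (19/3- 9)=-50773/18762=-2.71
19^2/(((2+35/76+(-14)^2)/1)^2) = 2085136/227496889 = 0.01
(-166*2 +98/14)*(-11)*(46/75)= 6578/3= 2192.67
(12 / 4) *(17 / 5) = 51 / 5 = 10.20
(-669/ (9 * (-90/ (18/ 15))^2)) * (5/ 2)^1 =-223/ 6750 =-0.03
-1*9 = -9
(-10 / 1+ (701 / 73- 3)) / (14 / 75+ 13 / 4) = -0.99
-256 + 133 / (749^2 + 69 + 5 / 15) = -430901617 / 1683211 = -256.00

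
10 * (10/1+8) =180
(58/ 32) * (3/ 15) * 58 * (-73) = -61393/ 40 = -1534.82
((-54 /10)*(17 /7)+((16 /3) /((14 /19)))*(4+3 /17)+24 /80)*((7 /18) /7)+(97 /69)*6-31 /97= 1302135263 /143364060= 9.08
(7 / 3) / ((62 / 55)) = 385 / 186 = 2.07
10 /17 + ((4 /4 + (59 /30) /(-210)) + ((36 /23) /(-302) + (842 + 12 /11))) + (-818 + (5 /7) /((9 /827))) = 92.30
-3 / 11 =-0.27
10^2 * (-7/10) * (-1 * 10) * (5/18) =1750/9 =194.44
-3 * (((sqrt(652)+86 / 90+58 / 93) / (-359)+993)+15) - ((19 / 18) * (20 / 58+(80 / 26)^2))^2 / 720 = -5238438413119706609 / 1732210047331920+6 * sqrt(163) / 359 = -3023.92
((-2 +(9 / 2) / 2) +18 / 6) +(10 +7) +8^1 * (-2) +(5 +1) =41 / 4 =10.25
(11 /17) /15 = 11 /255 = 0.04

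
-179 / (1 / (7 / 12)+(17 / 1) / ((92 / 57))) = -115276 / 7887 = -14.62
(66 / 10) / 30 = 11 / 50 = 0.22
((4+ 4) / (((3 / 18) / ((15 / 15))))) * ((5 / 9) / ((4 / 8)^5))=2560 / 3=853.33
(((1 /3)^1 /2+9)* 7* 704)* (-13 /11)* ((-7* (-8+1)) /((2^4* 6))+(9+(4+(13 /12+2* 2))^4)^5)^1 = -785609691340148435753329.40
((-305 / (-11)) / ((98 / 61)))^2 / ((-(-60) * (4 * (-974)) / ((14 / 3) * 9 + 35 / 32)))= -13638153385 / 248364576768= -0.05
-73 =-73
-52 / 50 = -26 / 25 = -1.04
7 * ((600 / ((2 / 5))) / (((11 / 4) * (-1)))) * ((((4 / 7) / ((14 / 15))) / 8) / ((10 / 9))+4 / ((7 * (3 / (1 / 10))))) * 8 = -18800 / 7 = -2685.71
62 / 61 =1.02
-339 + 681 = 342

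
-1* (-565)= 565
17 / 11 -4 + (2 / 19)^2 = -9703 / 3971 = -2.44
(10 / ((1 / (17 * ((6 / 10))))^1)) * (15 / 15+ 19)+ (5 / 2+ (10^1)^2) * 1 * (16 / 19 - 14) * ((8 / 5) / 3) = 75280 / 57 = 1320.70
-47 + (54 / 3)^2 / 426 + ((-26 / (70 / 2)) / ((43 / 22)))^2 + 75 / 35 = -43.95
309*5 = 1545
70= 70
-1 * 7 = -7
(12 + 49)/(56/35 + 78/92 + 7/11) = 154330/7803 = 19.78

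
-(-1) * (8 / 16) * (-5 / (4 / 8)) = -5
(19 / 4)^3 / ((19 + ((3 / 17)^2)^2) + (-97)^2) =572870539 / 50395908416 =0.01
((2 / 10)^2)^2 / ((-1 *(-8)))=1 / 5000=0.00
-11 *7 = -77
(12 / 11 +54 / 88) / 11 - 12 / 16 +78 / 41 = 6486 / 4961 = 1.31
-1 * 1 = -1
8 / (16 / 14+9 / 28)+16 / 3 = 10.80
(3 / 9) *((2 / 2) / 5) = 1 / 15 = 0.07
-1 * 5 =-5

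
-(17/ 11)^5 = -8.82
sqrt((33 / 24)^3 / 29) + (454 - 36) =11*sqrt(638) / 928 + 418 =418.30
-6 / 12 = -1 / 2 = -0.50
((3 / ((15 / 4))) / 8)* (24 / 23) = 12 / 115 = 0.10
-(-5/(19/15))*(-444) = -33300/19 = -1752.63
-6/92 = -3/46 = -0.07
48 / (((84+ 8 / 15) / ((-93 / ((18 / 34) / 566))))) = -56457.16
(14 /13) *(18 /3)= 84 /13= 6.46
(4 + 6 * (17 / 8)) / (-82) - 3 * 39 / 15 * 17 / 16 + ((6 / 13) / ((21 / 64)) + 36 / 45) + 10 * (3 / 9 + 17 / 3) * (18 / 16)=61.21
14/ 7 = 2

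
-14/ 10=-7/ 5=-1.40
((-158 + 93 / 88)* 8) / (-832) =1.51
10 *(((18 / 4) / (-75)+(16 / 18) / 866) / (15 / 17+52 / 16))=-781388 / 5475285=-0.14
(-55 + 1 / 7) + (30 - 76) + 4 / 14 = -704 / 7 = -100.57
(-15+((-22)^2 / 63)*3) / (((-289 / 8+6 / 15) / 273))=-87880 / 1429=-61.50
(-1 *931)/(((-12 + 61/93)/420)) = 7272972/211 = 34469.06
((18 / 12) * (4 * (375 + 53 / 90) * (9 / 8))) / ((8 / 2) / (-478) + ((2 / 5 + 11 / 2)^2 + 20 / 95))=72.41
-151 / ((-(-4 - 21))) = -151 / 25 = -6.04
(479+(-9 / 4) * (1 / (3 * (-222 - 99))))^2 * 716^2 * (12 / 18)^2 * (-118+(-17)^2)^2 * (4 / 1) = 70006530964193189136 / 11449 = 6114641537618411.14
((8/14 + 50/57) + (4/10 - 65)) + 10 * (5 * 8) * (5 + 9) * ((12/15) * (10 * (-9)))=-804509987/1995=-403263.15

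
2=2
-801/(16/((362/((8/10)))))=-724905/32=-22653.28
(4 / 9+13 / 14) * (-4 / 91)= -346 / 5733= -0.06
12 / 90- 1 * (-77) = 77.13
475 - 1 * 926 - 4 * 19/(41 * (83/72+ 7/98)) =-11447251/25297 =-452.51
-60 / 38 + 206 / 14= 1747 / 133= 13.14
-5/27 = -0.19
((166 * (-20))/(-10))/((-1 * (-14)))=166/7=23.71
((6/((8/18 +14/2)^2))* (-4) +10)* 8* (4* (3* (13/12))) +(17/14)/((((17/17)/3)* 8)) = 995.42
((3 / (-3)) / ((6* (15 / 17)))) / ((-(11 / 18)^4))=99144 / 73205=1.35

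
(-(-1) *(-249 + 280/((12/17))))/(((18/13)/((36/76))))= 5759/114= 50.52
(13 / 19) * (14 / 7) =26 / 19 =1.37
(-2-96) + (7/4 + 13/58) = -11139/116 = -96.03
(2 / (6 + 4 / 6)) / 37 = 3 / 370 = 0.01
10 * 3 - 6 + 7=31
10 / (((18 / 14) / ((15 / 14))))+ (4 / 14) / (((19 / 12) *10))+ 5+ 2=30626 / 1995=15.35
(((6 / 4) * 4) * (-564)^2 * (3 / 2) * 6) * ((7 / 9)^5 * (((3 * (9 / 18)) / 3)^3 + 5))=6088772732 / 243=25056677.91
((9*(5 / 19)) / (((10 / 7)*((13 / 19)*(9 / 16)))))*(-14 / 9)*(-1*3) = 784 / 39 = 20.10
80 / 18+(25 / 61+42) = 25723 / 549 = 46.85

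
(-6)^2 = 36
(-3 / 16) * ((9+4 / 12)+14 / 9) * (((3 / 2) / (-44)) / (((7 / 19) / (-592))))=-4921 / 44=-111.84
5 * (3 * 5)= 75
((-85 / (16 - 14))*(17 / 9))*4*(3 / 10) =-289 / 3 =-96.33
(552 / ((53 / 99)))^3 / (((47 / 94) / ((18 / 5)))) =7892738327.14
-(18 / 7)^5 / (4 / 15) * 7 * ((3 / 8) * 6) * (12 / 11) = -191318760 / 26411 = -7243.90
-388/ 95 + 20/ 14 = -1766/ 665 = -2.66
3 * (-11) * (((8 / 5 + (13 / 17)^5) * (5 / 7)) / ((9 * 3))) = -2307437 / 1419857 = -1.63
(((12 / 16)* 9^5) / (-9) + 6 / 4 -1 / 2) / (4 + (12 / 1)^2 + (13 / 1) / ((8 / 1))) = -39358 / 1197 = -32.88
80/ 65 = 16/ 13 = 1.23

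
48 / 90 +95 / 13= 1529 / 195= 7.84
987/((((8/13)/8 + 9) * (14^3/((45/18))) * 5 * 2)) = 1833/185024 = 0.01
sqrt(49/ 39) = 7*sqrt(39)/ 39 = 1.12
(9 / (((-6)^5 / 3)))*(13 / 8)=-13 / 2304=-0.01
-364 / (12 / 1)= -91 / 3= -30.33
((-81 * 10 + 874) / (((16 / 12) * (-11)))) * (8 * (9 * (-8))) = 27648 / 11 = 2513.45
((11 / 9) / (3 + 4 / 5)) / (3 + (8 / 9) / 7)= 385 / 3743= 0.10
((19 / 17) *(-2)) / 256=-19 / 2176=-0.01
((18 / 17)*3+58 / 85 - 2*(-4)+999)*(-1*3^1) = -257769 / 85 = -3032.58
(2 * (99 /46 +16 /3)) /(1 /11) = 11363 /69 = 164.68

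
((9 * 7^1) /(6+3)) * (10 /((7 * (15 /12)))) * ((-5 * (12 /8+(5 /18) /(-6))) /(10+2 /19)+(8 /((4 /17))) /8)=73213 /2592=28.25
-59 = -59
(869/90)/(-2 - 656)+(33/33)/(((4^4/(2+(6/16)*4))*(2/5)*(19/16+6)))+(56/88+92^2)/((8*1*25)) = 50717218829/1198612800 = 42.31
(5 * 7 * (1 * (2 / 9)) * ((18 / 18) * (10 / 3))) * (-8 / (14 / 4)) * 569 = -33718.52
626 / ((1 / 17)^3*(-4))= -1537769 / 2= -768884.50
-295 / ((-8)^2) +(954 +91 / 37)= 2253981 / 2368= 951.85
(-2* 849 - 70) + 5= -1763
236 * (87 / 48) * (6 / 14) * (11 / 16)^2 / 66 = 18821 / 14336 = 1.31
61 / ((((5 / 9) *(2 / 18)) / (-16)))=-79056 / 5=-15811.20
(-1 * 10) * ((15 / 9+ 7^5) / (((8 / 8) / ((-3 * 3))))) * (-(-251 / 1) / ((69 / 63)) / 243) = 885984820 / 621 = 1426706.63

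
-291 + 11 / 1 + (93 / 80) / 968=-21683107 / 77440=-280.00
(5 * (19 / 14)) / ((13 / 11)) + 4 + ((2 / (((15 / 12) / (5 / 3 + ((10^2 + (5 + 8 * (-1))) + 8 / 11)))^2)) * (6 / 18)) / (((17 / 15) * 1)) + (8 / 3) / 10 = 62825531833 / 16846830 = 3729.22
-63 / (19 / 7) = -441 / 19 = -23.21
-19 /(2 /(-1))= 19 /2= 9.50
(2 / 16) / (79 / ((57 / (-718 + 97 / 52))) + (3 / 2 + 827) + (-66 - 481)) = -247 / 1405010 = -0.00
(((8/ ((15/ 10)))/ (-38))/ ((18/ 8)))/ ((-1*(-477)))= -32/ 244701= -0.00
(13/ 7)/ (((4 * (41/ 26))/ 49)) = 1183/ 82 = 14.43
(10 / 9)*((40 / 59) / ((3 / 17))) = 6800 / 1593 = 4.27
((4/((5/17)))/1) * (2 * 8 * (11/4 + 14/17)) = 3888/5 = 777.60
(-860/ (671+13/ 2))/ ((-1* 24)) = 43/ 813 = 0.05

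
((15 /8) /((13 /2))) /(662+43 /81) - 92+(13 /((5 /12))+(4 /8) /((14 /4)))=-1184871763 /19534060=-60.66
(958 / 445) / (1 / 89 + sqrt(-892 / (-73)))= -69934 / 35327295 + 170524 * sqrt(16279) / 35327295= 0.61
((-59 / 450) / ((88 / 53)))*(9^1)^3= -253287 / 4400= -57.57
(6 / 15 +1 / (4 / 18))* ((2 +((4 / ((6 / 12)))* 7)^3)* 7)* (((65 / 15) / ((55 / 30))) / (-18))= -391540331 / 495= -790990.57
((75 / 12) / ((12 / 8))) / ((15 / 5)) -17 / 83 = 1.18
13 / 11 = 1.18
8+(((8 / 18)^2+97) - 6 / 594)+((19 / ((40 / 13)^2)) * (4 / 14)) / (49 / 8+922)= 1640144633 / 15592500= 105.19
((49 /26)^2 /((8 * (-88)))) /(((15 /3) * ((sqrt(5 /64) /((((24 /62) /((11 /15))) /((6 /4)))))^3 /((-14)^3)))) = 182154534912 * sqrt(5) /73712735239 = 5.53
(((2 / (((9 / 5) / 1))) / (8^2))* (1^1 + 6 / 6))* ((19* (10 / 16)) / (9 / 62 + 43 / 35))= 515375 / 1717056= 0.30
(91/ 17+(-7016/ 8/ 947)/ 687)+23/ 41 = 2681116589/ 453460533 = 5.91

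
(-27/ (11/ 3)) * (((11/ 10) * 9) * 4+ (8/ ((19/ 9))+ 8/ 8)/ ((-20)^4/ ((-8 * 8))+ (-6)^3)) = -118226871/ 405460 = -291.59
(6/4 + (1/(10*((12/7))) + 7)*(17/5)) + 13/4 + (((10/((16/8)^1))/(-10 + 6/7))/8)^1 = 1101311/38400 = 28.68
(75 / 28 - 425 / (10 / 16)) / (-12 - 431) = 18965 / 12404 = 1.53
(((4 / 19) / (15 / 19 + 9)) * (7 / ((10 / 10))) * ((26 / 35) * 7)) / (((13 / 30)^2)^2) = 1512000 / 68107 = 22.20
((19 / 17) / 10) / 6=19 / 1020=0.02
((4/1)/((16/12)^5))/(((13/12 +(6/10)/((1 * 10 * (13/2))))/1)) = 236925/272704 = 0.87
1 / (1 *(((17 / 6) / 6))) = 36 / 17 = 2.12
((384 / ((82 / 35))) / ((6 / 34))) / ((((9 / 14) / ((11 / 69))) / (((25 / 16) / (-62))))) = -4581500 / 789291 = -5.80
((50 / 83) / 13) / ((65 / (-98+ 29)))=-690 / 14027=-0.05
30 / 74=0.41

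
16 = 16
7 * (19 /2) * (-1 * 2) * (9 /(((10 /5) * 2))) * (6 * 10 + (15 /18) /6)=-287945 /16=-17996.56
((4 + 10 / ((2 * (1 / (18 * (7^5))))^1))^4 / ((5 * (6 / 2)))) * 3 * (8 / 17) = 41881807740507428012943488 / 85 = 492727149888322682505217.50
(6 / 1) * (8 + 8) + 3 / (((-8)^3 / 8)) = 6141 / 64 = 95.95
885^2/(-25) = -31329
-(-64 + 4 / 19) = 1212 / 19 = 63.79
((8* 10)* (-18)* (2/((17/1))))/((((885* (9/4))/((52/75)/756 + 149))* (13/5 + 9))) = -1.09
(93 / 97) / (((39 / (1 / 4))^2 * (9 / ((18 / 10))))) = 31 / 3934320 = 0.00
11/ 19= 0.58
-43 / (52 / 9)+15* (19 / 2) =7023 / 52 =135.06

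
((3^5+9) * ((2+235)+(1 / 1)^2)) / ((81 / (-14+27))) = 86632 / 9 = 9625.78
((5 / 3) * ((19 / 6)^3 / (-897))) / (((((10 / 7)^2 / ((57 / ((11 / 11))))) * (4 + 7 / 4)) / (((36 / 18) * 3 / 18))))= -6385729 / 66844440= -0.10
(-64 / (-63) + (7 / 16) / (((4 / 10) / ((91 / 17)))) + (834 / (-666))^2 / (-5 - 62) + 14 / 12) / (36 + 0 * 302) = 8397328199 / 37722367872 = 0.22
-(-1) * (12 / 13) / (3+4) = 12 / 91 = 0.13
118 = 118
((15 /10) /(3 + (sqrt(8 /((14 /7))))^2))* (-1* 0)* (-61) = 0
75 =75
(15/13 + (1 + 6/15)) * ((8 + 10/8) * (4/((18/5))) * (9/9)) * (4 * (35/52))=107485/1521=70.67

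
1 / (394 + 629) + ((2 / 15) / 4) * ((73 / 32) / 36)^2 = 0.00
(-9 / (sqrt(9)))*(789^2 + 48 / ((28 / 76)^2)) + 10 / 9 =-824062649 / 441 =-1868622.79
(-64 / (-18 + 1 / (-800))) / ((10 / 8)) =40960 / 14401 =2.84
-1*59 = -59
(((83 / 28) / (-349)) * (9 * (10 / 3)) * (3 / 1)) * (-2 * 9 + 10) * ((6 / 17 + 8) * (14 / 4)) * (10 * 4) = 42429600 / 5933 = 7151.46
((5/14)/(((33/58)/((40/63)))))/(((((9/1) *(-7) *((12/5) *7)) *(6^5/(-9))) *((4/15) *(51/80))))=90625/35349644484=0.00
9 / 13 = 0.69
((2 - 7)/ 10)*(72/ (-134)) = 18/ 67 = 0.27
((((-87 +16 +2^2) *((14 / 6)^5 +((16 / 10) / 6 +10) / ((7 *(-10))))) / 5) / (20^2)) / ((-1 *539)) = 7023007 / 1637212500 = 0.00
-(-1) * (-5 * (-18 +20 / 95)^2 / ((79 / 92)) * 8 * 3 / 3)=-420417920 / 28519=-14741.68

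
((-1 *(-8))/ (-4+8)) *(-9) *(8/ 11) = -144/ 11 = -13.09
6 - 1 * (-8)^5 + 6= 32780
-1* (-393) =393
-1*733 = -733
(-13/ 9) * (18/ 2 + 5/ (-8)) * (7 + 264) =-236041/ 72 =-3278.35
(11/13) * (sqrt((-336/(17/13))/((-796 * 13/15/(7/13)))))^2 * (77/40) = 0.33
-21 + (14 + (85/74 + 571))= 41821/74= 565.15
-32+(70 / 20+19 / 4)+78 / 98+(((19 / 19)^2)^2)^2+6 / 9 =-12517 / 588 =-21.29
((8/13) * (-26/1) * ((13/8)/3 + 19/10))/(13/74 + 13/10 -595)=0.07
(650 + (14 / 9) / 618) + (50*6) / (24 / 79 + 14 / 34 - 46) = 108815810869 / 169132077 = 643.38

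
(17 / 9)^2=289 / 81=3.57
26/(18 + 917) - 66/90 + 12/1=31681/2805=11.29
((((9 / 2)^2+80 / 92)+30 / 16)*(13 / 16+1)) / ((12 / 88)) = 1349689 / 4416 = 305.64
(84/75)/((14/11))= 22/25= 0.88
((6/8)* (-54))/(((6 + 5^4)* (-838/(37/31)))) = 2997/32784236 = 0.00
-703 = -703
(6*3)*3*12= 648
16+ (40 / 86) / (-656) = 16.00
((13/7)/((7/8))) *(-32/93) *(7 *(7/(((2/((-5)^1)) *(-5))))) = -1664/93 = -17.89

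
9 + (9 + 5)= 23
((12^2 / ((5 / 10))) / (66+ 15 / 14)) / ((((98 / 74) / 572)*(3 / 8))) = 10835968 / 2191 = 4945.67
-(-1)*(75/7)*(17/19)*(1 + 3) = 5100/133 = 38.35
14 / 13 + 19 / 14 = 443 / 182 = 2.43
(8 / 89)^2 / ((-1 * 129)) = -0.00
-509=-509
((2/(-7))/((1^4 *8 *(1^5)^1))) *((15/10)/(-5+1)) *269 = 807/224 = 3.60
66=66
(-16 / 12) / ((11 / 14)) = -56 / 33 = -1.70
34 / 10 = 17 / 5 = 3.40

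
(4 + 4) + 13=21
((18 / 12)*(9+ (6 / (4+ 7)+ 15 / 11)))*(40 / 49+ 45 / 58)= 407250 / 15631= 26.05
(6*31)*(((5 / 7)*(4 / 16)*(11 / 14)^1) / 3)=8.70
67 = 67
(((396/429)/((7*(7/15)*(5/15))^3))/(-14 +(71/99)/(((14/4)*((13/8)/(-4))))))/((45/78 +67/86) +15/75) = -30257691750/955114633081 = -0.03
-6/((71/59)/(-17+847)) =-293820/71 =-4138.31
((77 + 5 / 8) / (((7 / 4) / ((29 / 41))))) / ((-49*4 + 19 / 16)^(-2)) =174969843201 / 146944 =1190724.65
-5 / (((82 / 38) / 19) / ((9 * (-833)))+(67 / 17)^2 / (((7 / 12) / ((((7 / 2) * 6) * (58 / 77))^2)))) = -0.00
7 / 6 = 1.17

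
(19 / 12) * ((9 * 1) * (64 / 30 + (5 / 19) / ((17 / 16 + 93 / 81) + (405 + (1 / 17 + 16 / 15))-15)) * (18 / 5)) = 109.47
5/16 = 0.31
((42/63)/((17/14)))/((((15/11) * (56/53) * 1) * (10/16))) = 2332/3825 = 0.61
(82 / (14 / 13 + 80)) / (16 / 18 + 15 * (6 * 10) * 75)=0.00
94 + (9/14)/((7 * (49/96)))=226126/2401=94.18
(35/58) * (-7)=-245/58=-4.22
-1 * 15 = -15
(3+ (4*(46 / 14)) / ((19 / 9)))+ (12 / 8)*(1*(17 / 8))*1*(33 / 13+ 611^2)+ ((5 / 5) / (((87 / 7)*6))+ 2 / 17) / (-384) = 7011074401234837 / 5891768064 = 1189978.00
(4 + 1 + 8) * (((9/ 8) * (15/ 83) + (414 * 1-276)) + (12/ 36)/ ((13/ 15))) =1196291/ 664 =1801.64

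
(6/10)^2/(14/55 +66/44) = 198/965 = 0.21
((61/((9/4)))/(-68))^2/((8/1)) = 3721/187272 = 0.02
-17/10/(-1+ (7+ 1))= -17/70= -0.24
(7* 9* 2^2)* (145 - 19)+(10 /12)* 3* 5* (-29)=62779 /2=31389.50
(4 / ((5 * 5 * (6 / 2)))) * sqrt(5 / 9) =4 * sqrt(5) / 225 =0.04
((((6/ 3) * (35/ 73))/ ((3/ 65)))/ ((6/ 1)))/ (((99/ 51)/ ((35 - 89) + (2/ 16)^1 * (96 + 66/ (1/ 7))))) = 270725/ 9636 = 28.10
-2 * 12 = -24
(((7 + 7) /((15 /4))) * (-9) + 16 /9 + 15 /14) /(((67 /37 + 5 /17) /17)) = -207155489 /834120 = -248.35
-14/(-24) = 7/12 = 0.58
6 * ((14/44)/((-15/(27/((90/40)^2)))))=-112/165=-0.68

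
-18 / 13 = -1.38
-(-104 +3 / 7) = 725 / 7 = 103.57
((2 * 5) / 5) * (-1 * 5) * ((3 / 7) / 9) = -10 / 21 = -0.48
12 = 12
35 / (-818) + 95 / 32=38295 / 13088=2.93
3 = 3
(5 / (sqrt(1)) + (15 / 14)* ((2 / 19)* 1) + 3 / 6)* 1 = 1493 / 266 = 5.61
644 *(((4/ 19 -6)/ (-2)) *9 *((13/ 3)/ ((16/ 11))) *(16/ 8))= 3798795/ 38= 99968.29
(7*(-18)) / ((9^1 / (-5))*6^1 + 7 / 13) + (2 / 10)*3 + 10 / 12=274381 / 20010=13.71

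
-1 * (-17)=17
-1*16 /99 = -16 /99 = -0.16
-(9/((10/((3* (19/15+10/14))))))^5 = -4377.13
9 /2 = 4.50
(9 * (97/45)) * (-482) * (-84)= 3927336/5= 785467.20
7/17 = 0.41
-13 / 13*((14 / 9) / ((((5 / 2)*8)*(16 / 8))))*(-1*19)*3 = 133 / 60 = 2.22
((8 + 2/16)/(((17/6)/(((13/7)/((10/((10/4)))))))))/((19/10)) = 12675/18088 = 0.70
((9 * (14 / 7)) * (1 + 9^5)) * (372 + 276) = 688759200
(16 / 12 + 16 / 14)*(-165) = -2860 / 7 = -408.57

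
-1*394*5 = -1970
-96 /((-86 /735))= 35280 /43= 820.47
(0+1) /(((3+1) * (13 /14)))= 0.27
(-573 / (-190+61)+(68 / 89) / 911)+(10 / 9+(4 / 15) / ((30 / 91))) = 554572381 / 87159925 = 6.36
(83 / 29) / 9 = 83 / 261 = 0.32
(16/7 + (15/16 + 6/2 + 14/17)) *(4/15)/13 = 13417/92820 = 0.14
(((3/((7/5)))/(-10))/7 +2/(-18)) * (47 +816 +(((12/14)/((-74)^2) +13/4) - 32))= -3997309625/33808824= -118.23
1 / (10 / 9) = 0.90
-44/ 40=-11/ 10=-1.10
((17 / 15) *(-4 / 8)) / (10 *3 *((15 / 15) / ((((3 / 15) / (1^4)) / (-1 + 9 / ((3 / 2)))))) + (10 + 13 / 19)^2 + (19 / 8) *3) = -24548 / 37743735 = -0.00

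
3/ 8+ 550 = 550.38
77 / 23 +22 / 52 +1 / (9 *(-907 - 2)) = 3.77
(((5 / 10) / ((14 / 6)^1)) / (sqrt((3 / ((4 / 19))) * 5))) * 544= 13.81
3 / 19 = 0.16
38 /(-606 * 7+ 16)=-19 /2113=-0.01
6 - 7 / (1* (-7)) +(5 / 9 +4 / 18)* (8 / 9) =623 / 81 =7.69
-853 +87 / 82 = -69859 / 82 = -851.94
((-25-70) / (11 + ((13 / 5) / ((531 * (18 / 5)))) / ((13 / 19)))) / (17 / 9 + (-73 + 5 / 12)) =0.12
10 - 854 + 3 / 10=-8437 / 10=-843.70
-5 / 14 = -0.36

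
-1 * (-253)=253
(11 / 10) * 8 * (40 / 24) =44 / 3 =14.67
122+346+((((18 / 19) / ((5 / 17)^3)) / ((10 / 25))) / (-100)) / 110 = 2445255783 / 5225000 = 467.99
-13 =-13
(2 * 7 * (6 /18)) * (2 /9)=28 /27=1.04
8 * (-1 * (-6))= 48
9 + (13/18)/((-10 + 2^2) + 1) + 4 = 1157/90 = 12.86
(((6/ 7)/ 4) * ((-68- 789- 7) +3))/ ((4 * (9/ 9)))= -369/ 8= -46.12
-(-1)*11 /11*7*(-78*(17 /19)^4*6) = -273614796 /130321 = -2099.54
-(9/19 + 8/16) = -37/38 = -0.97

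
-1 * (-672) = 672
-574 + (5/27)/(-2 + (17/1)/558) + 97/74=-572.78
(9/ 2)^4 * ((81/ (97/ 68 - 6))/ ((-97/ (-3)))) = -27103491/ 120668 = -224.61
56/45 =1.24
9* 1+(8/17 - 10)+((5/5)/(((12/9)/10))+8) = 509/34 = 14.97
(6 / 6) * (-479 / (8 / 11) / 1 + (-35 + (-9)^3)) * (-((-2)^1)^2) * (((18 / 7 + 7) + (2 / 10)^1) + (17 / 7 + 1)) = 375573 / 5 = 75114.60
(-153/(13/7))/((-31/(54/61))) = 57834/24583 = 2.35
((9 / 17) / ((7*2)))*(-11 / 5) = -99 / 1190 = -0.08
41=41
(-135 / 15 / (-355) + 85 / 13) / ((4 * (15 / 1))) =7573 / 69225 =0.11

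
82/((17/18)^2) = 26568/289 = 91.93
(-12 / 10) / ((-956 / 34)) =51 / 1195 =0.04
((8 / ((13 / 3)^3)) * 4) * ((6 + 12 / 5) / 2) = 18144 / 10985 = 1.65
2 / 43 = 0.05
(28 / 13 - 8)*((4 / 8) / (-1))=38 / 13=2.92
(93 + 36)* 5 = 645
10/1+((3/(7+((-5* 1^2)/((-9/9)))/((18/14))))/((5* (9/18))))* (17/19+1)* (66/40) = 240769/23275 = 10.34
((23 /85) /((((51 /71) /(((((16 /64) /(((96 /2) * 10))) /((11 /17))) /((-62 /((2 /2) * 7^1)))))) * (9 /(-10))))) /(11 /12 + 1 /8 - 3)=-11431 /588511440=-0.00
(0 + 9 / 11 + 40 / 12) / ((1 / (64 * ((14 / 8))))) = 15344 / 33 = 464.97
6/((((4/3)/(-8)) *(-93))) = 0.39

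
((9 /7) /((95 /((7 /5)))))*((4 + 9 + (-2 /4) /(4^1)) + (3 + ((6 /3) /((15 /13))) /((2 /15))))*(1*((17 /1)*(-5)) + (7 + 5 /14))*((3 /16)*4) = -968517 /30400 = -31.86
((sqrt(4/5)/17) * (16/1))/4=8 * sqrt(5)/85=0.21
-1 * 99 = -99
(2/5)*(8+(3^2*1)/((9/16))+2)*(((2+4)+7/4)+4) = 611/5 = 122.20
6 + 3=9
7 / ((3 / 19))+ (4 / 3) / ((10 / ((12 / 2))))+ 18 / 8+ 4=3083 / 60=51.38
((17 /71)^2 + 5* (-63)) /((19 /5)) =-7938130 /95779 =-82.88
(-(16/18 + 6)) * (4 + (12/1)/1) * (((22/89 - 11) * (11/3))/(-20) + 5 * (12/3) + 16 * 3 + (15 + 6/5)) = -9498.00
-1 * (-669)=669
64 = 64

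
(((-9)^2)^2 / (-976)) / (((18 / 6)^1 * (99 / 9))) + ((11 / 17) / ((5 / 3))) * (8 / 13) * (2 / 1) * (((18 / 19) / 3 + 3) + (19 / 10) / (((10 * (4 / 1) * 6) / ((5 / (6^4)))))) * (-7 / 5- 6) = -10889014102147 / 912879396000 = -11.93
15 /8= 1.88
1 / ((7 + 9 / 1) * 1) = 1 / 16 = 0.06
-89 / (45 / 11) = -979 / 45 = -21.76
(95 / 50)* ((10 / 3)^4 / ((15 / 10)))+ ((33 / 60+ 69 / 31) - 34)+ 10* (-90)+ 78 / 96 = -466463303 / 602640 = -774.03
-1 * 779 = -779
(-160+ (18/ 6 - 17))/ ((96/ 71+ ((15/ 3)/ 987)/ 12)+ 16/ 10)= -731603880/ 12414287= -58.93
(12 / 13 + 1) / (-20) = -5 / 52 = -0.10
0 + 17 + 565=582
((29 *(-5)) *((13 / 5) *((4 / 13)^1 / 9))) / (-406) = 2 / 63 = 0.03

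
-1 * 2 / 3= -2 / 3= -0.67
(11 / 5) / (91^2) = 11 / 41405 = 0.00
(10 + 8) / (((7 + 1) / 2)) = 9 / 2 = 4.50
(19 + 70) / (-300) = -89 / 300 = -0.30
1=1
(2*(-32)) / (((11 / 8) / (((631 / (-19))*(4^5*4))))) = 1323302912 / 209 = 6331592.88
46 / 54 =23 / 27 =0.85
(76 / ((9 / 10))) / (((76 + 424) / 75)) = 38 / 3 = 12.67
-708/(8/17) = -3009/2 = -1504.50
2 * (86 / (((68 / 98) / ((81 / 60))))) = 56889 / 170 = 334.64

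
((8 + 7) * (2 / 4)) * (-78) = -585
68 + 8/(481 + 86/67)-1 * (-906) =31473398/32313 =974.02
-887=-887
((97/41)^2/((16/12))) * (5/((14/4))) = 141135/23534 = 6.00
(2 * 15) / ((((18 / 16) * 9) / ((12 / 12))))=2.96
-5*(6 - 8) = 10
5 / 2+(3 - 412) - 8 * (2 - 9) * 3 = -477 / 2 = -238.50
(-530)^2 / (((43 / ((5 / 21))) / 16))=22472000 / 903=24885.94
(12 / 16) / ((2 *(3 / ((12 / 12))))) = 1 / 8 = 0.12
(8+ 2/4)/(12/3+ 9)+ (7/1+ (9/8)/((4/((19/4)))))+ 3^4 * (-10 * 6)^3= -29113329041/1664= -17495991.01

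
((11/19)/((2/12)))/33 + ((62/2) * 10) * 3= 930.11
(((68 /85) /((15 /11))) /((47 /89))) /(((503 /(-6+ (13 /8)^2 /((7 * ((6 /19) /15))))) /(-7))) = -10454741 /56738400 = -0.18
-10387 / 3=-3462.33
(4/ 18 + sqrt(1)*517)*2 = 9310/ 9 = 1034.44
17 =17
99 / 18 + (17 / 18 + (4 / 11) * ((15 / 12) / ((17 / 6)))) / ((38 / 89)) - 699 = -88373207 / 127908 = -690.91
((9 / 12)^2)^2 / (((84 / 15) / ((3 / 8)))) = 1215 / 57344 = 0.02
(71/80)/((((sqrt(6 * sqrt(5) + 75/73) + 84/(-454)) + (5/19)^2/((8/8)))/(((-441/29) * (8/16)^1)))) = 71/(80 * (550246/36138627 -58 * sqrt(75/73 + 6 * sqrt(5))/441)) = -1.83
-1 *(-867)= 867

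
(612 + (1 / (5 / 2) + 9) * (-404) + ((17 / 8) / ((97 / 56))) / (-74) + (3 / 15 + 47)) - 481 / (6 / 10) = -424228763 / 107670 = -3940.08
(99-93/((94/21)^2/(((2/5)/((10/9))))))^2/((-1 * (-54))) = 17120343296307/97593620000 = 175.42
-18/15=-6/5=-1.20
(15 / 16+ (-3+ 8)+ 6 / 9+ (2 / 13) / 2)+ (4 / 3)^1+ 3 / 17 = 28963 / 3536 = 8.19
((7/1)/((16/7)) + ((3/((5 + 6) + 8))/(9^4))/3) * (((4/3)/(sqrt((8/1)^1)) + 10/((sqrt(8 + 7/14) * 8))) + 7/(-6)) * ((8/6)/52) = -42758149/466723296 + 30541535 * sqrt(34)/5289530688 + 6108307 * sqrt(2)/233361648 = -0.02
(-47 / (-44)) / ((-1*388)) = -47 / 17072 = -0.00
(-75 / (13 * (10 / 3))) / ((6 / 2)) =-15 / 26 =-0.58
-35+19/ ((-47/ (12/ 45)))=-24751/ 705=-35.11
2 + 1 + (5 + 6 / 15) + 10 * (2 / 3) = 226 / 15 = 15.07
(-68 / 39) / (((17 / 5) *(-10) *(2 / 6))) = 0.15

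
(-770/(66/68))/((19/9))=-375.79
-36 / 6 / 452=-3 / 226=-0.01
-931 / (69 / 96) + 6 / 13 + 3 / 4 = -1547735 / 1196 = -1294.09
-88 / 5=-17.60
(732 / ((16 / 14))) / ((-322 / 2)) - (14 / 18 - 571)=234425 / 414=566.24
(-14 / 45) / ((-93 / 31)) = 14 / 135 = 0.10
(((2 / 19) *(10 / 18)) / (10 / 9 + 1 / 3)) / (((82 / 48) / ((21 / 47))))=5040 / 475969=0.01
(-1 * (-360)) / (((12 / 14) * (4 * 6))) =17.50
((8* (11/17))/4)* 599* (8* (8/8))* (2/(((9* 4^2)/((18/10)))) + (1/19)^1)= 777502/1615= 481.43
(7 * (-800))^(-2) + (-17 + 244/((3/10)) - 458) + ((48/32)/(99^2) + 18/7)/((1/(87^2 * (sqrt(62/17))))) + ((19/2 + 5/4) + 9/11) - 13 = 348652640033/1034880000 + 98917579 * sqrt(1054)/86394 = 37508.41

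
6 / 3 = 2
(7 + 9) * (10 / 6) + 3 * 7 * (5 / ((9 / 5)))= 85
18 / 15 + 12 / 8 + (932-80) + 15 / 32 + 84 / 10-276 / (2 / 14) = -170949 / 160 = -1068.43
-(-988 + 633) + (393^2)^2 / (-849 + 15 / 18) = -143125155011 / 5089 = -28124416.39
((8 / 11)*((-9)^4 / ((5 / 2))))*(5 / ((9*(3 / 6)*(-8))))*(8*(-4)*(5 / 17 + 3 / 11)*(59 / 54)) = 10806912 / 2057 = 5253.72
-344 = -344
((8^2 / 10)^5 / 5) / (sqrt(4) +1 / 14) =469762048 / 453125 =1036.72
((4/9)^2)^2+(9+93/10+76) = 6189583/65610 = 94.34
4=4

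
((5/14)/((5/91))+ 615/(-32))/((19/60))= -6105/152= -40.16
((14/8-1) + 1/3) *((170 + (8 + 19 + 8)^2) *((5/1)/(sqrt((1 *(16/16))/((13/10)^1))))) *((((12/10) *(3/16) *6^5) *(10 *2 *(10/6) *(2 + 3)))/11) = 220340250 *sqrt(130)/11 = 228387762.01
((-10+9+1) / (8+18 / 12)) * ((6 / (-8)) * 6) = 0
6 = 6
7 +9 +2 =18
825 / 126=275 / 42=6.55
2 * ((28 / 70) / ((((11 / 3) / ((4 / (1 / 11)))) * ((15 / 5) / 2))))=32 / 5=6.40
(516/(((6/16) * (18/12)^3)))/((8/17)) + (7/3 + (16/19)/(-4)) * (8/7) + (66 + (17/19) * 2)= 3363280/3591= 936.59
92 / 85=1.08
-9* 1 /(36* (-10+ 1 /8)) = 2 /79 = 0.03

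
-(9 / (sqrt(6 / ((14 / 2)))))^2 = -189 / 2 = -94.50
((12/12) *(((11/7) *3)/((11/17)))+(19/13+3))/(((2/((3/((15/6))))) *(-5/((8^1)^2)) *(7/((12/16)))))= -153936/15925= -9.67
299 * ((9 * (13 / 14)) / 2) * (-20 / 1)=-24987.86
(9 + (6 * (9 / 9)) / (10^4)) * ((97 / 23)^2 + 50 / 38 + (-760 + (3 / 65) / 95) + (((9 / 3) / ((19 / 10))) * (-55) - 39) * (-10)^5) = 1849841443189824861 / 16332875000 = 113258776.74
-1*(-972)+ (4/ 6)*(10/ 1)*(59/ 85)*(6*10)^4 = 1019536524/ 17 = 59972736.71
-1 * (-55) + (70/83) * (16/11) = 51335/913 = 56.23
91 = 91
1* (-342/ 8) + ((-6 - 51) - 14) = -113.75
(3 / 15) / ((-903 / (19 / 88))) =-19 / 397320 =-0.00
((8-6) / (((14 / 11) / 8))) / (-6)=-44 / 21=-2.10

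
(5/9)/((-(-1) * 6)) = 0.09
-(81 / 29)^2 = -6561 / 841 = -7.80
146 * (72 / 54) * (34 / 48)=137.89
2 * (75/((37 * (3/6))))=300/37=8.11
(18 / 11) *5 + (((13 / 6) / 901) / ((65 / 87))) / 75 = 60817819 / 7433250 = 8.18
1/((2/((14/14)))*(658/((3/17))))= 3/22372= 0.00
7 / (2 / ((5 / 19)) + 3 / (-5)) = 1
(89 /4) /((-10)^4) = 0.00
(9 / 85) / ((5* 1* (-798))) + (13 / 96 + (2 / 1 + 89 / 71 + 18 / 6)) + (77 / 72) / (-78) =287375577917 / 45077104800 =6.38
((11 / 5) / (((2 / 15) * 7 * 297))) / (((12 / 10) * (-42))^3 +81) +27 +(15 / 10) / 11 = 300754160569 / 11083067919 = 27.14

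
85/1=85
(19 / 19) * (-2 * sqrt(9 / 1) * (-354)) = 2124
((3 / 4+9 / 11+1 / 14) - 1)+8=2661 / 308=8.64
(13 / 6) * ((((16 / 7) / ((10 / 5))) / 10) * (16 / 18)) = 208 / 945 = 0.22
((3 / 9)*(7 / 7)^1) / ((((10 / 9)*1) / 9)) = 27 / 10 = 2.70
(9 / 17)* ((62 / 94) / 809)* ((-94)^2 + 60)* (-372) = -1428.39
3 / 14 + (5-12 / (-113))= 8417 / 1582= 5.32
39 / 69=13 / 23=0.57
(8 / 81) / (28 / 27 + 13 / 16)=128 / 2397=0.05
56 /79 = 0.71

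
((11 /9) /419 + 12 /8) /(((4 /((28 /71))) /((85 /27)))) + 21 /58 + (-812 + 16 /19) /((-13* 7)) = 3531312828130 /362469639987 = 9.74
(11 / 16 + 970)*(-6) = -46593 / 8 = -5824.12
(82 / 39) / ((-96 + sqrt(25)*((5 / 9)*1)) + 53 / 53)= -123 / 5395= -0.02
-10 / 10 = -1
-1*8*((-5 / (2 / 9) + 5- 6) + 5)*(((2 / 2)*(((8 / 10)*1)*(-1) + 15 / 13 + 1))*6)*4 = 312576 / 65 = 4808.86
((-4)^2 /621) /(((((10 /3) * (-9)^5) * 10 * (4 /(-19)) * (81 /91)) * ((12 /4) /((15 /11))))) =1729 /54454102065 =0.00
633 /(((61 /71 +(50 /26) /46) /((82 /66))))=8958638 /10263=872.91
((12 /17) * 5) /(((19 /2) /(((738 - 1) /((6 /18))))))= 265320 /323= 821.42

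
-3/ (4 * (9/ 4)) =-1/ 3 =-0.33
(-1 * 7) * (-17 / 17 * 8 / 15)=3.73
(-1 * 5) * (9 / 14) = -45 / 14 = -3.21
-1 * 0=0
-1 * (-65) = 65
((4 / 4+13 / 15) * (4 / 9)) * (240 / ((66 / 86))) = 77056 / 297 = 259.45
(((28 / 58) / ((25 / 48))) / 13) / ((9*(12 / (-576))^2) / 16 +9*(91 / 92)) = 63307776 / 7904549575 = 0.01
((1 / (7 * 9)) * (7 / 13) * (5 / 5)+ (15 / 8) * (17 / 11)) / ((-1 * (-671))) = 29923 / 6908616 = 0.00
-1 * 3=-3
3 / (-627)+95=19854 / 209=95.00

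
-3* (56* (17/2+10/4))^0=-3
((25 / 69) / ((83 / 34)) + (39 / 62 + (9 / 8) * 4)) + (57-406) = -61023470 / 177537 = -343.72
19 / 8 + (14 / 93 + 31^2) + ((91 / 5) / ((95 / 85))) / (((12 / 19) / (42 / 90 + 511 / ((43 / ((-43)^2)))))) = 567512.74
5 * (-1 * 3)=-15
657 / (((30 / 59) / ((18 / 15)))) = 38763 / 25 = 1550.52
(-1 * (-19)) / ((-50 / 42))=-399 / 25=-15.96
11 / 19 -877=-16652 / 19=-876.42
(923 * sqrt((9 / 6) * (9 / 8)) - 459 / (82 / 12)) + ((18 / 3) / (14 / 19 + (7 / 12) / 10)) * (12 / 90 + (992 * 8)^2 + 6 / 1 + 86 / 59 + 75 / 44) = 2769 * sqrt(3) / 4 + 88515271914582 / 186263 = 475217811.62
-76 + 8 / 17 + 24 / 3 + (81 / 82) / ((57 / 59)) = -1761503 / 26486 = -66.51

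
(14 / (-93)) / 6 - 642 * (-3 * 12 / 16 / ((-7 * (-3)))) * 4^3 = 8597615 / 1953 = 4402.26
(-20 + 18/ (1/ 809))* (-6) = -87252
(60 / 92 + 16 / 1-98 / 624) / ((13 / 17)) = 21.57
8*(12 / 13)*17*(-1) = -1632 / 13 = -125.54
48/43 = 1.12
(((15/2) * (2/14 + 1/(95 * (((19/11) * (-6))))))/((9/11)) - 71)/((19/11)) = -69748019/1728468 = -40.35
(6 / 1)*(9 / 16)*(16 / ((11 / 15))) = 73.64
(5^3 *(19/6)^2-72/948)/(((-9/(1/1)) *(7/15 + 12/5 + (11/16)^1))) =-39.18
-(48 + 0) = -48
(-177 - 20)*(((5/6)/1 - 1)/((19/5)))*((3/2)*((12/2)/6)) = 985/76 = 12.96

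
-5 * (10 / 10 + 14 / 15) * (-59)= 1711 / 3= 570.33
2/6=1/3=0.33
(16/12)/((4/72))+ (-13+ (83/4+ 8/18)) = 1159/36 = 32.19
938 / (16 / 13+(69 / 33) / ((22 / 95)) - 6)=2950948 / 13401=220.20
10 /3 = 3.33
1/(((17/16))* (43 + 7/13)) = 104/4811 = 0.02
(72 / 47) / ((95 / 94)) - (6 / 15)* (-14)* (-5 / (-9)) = 3956 / 855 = 4.63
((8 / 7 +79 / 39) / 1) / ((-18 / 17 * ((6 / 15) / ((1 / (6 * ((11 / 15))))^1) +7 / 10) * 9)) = -367625 / 2719899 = -0.14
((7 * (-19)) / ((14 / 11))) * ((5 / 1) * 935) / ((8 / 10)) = -4885375 / 8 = -610671.88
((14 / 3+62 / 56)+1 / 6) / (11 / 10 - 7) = -2495 / 2478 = -1.01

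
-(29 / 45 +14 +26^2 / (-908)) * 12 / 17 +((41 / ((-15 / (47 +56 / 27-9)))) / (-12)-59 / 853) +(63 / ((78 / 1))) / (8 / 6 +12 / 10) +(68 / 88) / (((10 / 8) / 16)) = 411050209920107 / 43466004178740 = 9.46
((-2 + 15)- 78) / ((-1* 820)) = 13 / 164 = 0.08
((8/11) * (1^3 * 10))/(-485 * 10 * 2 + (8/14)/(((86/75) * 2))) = -4816/6423175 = -0.00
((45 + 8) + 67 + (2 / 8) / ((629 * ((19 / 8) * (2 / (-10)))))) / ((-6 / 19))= -717055 / 1887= -380.00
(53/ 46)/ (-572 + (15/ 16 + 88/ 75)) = -0.00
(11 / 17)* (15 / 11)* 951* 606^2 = 5238621540 / 17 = 308154208.24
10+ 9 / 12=43 / 4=10.75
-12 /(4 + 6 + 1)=-12 /11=-1.09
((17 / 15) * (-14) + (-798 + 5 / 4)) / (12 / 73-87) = 3559261 / 380340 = 9.36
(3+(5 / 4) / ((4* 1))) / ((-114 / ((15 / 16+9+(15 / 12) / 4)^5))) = -6140378653 / 1867776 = -3287.53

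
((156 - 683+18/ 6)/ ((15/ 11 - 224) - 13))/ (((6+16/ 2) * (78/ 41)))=59081/ 707616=0.08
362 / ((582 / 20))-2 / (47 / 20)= 158500 / 13677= 11.59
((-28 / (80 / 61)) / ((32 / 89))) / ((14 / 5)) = -5429 / 256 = -21.21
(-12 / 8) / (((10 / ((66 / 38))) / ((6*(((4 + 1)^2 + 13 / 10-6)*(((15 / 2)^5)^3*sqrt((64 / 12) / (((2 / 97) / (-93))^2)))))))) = -3175519562346873779296875*sqrt(3) / 1245184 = -4417147363292228712.81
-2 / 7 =-0.29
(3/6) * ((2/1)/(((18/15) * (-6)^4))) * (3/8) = 5/20736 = 0.00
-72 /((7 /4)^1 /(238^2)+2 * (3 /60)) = -719.78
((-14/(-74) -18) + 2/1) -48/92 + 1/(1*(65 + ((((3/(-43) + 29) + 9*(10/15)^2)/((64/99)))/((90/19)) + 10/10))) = -3666867227/224692083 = -16.32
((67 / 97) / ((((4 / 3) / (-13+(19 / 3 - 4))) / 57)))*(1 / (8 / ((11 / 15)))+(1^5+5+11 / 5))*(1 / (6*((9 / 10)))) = -1266635 / 2619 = -483.63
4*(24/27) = 32/9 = 3.56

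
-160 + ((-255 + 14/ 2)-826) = -1234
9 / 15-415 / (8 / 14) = -14513 / 20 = -725.65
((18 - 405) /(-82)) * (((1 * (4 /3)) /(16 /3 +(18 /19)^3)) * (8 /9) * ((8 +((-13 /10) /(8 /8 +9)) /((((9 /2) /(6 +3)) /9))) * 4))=333868684 /16302625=20.48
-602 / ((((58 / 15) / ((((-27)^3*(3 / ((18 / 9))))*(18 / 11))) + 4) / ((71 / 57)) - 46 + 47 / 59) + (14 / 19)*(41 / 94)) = 2991943415833785 / 207104102007412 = 14.45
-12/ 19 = -0.63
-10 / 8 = -5 / 4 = -1.25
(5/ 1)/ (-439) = -5/ 439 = -0.01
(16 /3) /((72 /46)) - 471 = -12625 /27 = -467.59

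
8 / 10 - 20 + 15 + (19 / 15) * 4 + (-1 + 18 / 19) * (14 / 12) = 153 / 190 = 0.81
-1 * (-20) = 20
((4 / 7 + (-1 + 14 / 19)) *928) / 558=19024 / 37107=0.51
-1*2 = -2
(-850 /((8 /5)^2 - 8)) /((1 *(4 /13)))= 8125 /16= 507.81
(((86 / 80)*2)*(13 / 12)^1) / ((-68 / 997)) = -557323 / 16320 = -34.15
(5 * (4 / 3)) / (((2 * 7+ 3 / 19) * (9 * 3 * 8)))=95 / 43578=0.00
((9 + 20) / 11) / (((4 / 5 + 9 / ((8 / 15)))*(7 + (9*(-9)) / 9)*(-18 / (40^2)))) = 464000 / 69993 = 6.63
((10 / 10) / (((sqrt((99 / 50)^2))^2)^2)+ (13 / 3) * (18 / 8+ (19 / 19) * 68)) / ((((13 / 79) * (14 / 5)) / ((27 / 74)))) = 241.11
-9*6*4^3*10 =-34560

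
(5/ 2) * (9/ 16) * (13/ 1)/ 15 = 39/ 32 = 1.22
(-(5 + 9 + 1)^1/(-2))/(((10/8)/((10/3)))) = 20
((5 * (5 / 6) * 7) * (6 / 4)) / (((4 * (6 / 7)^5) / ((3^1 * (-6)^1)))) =-2941225 / 6912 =-425.52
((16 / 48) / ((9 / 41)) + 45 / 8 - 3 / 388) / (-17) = -149509 / 356184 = -0.42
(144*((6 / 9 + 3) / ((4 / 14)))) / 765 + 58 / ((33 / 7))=13762 / 935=14.72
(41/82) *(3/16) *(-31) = -93/32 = -2.91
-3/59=-0.05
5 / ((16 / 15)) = 75 / 16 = 4.69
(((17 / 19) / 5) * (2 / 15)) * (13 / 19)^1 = 442 / 27075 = 0.02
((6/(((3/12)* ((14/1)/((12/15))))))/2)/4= 6/35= 0.17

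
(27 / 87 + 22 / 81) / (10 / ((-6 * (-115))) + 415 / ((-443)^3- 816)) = 2733452966243 / 68050912104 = 40.17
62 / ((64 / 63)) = 1953 / 32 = 61.03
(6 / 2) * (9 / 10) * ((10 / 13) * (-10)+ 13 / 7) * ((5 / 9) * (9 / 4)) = -14337 / 728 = -19.69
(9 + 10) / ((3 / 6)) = 38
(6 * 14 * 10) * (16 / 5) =2688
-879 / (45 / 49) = -14357 / 15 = -957.13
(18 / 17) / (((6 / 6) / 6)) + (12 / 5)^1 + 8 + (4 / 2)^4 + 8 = 40.75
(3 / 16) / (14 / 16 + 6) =3 / 110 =0.03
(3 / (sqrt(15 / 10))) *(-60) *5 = -300 *sqrt(6) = -734.85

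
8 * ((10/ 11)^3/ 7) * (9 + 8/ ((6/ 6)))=136000/ 9317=14.60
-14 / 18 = -7 / 9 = -0.78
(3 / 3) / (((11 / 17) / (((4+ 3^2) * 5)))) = 1105 / 11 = 100.45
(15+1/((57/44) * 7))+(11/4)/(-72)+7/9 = 67457/4256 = 15.85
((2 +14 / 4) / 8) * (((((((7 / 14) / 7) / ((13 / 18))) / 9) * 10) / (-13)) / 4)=-55 / 37856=-0.00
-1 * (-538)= 538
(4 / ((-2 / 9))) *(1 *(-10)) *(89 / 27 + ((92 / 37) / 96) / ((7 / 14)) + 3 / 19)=1330945 / 2109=631.08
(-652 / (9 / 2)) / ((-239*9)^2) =-1304 / 41641209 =-0.00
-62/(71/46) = -2852/71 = -40.17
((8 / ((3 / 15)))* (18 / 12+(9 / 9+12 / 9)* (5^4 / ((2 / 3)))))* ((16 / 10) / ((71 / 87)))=12188352 / 71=171666.93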